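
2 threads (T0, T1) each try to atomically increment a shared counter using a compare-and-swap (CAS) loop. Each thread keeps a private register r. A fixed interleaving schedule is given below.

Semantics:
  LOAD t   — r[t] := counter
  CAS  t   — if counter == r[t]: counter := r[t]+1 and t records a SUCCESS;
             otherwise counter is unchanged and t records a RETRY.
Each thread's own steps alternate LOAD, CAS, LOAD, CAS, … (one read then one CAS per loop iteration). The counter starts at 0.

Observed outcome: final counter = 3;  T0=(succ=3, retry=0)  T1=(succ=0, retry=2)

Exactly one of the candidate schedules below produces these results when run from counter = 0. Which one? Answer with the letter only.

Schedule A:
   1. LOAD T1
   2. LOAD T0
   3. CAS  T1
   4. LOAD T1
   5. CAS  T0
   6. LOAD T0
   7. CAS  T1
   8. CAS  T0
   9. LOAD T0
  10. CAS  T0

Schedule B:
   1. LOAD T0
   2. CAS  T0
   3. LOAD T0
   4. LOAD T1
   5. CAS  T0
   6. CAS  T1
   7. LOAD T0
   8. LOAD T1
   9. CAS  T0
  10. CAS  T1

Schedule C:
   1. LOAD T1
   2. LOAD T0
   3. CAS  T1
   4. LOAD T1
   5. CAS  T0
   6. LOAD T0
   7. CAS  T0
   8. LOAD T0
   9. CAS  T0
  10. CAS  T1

Run B:
T0 LOAD — after: cnt=0, r=0 — load
T0 CAS — after: cnt=1, r=0 — ok
T0 LOAD — after: cnt=1, r=1 — load
T1 LOAD — after: cnt=1, r=1 — load
T0 CAS — after: cnt=2, r=1 — ok
T1 CAS — after: cnt=2, r=1 — retry
T0 LOAD — after: cnt=2, r=2 — load
T1 LOAD — after: cnt=2, r=2 — load
T0 CAS — after: cnt=3, r=2 — ok
T1 CAS — after: cnt=3, r=2 — retry

B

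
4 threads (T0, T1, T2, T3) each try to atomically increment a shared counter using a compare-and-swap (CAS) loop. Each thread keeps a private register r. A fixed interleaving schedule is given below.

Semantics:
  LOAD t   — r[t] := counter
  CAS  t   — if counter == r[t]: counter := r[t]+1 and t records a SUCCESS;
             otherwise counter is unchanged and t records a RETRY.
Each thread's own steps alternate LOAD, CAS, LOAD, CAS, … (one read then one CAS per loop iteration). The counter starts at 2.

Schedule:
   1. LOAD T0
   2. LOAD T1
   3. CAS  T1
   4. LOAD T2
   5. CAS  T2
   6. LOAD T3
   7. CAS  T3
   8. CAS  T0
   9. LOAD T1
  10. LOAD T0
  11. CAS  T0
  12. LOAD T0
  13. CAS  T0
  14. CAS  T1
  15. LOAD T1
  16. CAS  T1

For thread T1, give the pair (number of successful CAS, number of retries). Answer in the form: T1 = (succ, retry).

1. LOAD T0 → mem=2 r[T0]=2 [LOAD]
2. LOAD T1 → mem=2 r[T1]=2 [LOAD]
3. CAS T1 → mem=3 r[T1]=2 [OK]
4. LOAD T2 → mem=3 r[T2]=3 [LOAD]
5. CAS T2 → mem=4 r[T2]=3 [OK]
6. LOAD T3 → mem=4 r[T3]=4 [LOAD]
7. CAS T3 → mem=5 r[T3]=4 [OK]
8. CAS T0 → mem=5 r[T0]=2 [RETRY]
9. LOAD T1 → mem=5 r[T1]=5 [LOAD]
10. LOAD T0 → mem=5 r[T0]=5 [LOAD]
11. CAS T0 → mem=6 r[T0]=5 [OK]
12. LOAD T0 → mem=6 r[T0]=6 [LOAD]
13. CAS T0 → mem=7 r[T0]=6 [OK]
14. CAS T1 → mem=7 r[T1]=5 [RETRY]
15. LOAD T1 → mem=7 r[T1]=7 [LOAD]
16. CAS T1 → mem=8 r[T1]=7 [OK]

T1 = (2, 1)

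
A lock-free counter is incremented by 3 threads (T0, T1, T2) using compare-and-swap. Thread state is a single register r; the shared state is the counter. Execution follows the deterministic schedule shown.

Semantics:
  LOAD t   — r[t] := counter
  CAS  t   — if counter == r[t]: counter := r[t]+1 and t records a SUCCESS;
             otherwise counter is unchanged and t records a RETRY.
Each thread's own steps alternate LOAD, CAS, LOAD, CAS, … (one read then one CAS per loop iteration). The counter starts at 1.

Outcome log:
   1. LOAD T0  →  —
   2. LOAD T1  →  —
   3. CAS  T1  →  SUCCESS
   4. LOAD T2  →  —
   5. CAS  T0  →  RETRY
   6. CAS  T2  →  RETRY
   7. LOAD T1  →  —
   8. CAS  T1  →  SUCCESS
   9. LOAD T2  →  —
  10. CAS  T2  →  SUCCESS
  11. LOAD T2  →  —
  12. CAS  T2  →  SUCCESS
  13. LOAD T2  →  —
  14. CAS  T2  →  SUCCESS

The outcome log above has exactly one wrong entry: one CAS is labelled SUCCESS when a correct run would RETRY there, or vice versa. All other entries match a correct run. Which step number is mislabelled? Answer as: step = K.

Re-executing:
step 1: T0 LOAD ⇒ load; ctr=1 reg=1
step 2: T1 LOAD ⇒ load; ctr=1 reg=1
step 3: T1 CAS ⇒ ok; ctr=2 reg=1
step 4: T2 LOAD ⇒ load; ctr=2 reg=2
step 5: T0 CAS ⇒ retry; ctr=2 reg=1
step 6: T2 CAS ⇒ ok; ctr=3 reg=2
step 7: T1 LOAD ⇒ load; ctr=3 reg=3
step 8: T1 CAS ⇒ ok; ctr=4 reg=3
step 9: T2 LOAD ⇒ load; ctr=4 reg=4
step 10: T2 CAS ⇒ ok; ctr=5 reg=4
step 11: T2 LOAD ⇒ load; ctr=5 reg=5
step 12: T2 CAS ⇒ ok; ctr=6 reg=5
step 13: T2 LOAD ⇒ load; ctr=6 reg=6
step 14: T2 CAS ⇒ ok; ctr=7 reg=6
Mismatch at 6.

step = 6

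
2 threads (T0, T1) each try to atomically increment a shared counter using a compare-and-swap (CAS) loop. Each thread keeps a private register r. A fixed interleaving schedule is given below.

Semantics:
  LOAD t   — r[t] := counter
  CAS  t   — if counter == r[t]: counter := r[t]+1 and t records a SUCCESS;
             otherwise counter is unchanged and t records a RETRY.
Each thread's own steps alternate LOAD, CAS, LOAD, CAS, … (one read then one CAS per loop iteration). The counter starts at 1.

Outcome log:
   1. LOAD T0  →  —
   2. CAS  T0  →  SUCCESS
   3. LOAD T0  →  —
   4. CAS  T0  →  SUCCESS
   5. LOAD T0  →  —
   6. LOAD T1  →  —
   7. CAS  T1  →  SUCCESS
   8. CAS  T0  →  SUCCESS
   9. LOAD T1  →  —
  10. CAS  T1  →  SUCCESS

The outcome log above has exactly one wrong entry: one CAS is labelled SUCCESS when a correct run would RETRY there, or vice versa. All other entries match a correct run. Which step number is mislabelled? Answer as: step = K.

step = 8

Correct run:
[1] T0.load  rd  (counter 1, T0.r 1)
[2] T0.cas  hit  (counter 2, T0.r 1)
[3] T0.load  rd  (counter 2, T0.r 2)
[4] T0.cas  hit  (counter 3, T0.r 2)
[5] T0.load  rd  (counter 3, T0.r 3)
[6] T1.load  rd  (counter 3, T1.r 3)
[7] T1.cas  hit  (counter 4, T1.r 3)
[8] T0.cas  miss  (counter 4, T0.r 3)
[9] T1.load  rd  (counter 4, T1.r 4)
[10] T1.cas  hit  (counter 5, T1.r 4)
Mismatch at 8.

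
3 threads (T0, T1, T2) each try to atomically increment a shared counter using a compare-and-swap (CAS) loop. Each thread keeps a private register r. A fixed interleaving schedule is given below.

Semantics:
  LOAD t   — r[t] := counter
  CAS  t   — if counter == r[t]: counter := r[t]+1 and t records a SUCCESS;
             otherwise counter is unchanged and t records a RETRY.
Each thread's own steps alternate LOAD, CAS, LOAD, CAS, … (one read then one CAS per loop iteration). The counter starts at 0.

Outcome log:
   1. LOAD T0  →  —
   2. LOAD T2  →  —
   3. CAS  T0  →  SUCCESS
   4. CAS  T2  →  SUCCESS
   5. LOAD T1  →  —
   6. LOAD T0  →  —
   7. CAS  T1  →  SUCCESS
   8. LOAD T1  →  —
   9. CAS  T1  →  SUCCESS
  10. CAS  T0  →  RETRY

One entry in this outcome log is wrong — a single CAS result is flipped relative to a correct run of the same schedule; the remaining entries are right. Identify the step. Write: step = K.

step = 4

Reference trace:
T0 LOAD — after: cnt=0, r=0 — load
T2 LOAD — after: cnt=0, r=0 — load
T0 CAS — after: cnt=1, r=0 — ok
T2 CAS — after: cnt=1, r=0 — retry
T1 LOAD — after: cnt=1, r=1 — load
T0 LOAD — after: cnt=1, r=1 — load
T1 CAS — after: cnt=2, r=1 — ok
T1 LOAD — after: cnt=2, r=2 — load
T1 CAS — after: cnt=3, r=2 — ok
T0 CAS — after: cnt=3, r=1 — retry
Flip is step 4.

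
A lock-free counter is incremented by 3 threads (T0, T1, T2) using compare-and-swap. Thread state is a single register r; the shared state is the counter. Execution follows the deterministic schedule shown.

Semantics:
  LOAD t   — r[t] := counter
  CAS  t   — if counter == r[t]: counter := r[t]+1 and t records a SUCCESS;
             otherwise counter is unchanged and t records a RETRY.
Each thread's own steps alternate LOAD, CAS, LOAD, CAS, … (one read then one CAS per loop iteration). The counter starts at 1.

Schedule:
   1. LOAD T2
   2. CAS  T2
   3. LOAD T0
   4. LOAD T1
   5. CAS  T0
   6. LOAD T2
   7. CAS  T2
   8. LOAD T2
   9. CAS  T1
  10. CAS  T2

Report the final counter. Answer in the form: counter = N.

counter = 5

T2 LOAD — after: cnt=1, r=1 — load
T2 CAS — after: cnt=2, r=1 — ok
T0 LOAD — after: cnt=2, r=2 — load
T1 LOAD — after: cnt=2, r=2 — load
T0 CAS — after: cnt=3, r=2 — ok
T2 LOAD — after: cnt=3, r=3 — load
T2 CAS — after: cnt=4, r=3 — ok
T2 LOAD — after: cnt=4, r=4 — load
T1 CAS — after: cnt=4, r=2 — retry
T2 CAS — after: cnt=5, r=4 — ok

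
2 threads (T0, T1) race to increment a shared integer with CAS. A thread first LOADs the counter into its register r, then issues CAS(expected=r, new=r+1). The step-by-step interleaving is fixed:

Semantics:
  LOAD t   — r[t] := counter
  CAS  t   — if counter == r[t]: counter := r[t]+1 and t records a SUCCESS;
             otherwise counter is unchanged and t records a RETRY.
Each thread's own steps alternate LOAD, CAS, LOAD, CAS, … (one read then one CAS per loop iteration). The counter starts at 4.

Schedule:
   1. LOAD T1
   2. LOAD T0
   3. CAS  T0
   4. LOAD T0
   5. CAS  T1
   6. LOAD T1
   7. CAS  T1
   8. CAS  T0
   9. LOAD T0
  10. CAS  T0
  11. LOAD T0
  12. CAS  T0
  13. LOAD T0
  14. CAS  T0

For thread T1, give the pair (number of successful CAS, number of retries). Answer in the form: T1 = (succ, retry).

#1 T1 reads 4
#2 T0 reads 4
#3 T0 CAS(4→5) writes; counter now 5
#4 T0 reads 5
#5 T1 CAS(4→5) fails; counter now 5
#6 T1 reads 5
#7 T1 CAS(5→6) writes; counter now 6
#8 T0 CAS(5→6) fails; counter now 6
#9 T0 reads 6
#10 T0 CAS(6→7) writes; counter now 7
#11 T0 reads 7
#12 T0 CAS(7→8) writes; counter now 8
#13 T0 reads 8
#14 T0 CAS(8→9) writes; counter now 9

T1 = (1, 1)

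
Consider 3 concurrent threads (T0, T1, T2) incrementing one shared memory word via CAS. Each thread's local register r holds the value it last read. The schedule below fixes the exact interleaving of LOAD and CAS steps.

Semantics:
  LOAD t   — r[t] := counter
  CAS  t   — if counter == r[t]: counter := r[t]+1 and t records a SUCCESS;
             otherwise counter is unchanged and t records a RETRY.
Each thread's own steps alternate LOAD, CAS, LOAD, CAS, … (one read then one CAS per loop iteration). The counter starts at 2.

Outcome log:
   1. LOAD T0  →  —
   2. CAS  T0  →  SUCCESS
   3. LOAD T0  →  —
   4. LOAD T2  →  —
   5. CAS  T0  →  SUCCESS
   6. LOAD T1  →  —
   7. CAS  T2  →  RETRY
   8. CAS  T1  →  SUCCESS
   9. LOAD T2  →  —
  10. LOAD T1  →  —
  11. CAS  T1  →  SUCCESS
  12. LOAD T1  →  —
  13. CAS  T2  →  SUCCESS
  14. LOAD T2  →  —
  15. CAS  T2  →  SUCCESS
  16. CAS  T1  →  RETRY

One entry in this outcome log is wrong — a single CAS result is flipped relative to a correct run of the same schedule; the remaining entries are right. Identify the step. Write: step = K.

step = 13

Re-executing:
[1] T0.load  rd  (counter 2, T0.r 2)
[2] T0.cas  hit  (counter 3, T0.r 2)
[3] T0.load  rd  (counter 3, T0.r 3)
[4] T2.load  rd  (counter 3, T2.r 3)
[5] T0.cas  hit  (counter 4, T0.r 3)
[6] T1.load  rd  (counter 4, T1.r 4)
[7] T2.cas  miss  (counter 4, T2.r 3)
[8] T1.cas  hit  (counter 5, T1.r 4)
[9] T2.load  rd  (counter 5, T2.r 5)
[10] T1.load  rd  (counter 5, T1.r 5)
[11] T1.cas  hit  (counter 6, T1.r 5)
[12] T1.load  rd  (counter 6, T1.r 6)
[13] T2.cas  miss  (counter 6, T2.r 5)
[14] T2.load  rd  (counter 6, T2.r 6)
[15] T2.cas  hit  (counter 7, T2.r 6)
[16] T1.cas  miss  (counter 7, T1.r 6)
Log disagrees first at step 13.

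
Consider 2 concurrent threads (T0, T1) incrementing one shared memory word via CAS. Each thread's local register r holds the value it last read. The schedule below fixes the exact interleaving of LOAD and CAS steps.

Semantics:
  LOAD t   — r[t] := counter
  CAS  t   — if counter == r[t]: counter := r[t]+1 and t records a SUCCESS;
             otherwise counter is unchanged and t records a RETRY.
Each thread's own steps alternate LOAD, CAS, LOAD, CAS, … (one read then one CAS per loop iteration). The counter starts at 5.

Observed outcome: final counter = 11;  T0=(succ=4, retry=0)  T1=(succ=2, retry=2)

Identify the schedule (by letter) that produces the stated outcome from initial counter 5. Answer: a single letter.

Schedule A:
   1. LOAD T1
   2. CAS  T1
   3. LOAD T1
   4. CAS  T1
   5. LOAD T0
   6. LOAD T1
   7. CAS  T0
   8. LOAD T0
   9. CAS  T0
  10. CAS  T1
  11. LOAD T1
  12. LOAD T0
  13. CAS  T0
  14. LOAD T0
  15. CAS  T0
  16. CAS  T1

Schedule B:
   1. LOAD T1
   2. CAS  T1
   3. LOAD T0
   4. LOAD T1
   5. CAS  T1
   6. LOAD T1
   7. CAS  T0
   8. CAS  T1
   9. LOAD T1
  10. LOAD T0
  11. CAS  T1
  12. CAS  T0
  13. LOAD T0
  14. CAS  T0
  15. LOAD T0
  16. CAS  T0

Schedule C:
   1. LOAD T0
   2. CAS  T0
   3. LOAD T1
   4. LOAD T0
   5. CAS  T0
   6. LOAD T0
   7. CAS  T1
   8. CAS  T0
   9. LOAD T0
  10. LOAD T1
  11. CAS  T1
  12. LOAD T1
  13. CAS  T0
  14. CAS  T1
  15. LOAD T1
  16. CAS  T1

Tracing schedule A:
[1] T1.load  rd  (counter 5, T1.r 5)
[2] T1.cas  hit  (counter 6, T1.r 5)
[3] T1.load  rd  (counter 6, T1.r 6)
[4] T1.cas  hit  (counter 7, T1.r 6)
[5] T0.load  rd  (counter 7, T0.r 7)
[6] T1.load  rd  (counter 7, T1.r 7)
[7] T0.cas  hit  (counter 8, T0.r 7)
[8] T0.load  rd  (counter 8, T0.r 8)
[9] T0.cas  hit  (counter 9, T0.r 8)
[10] T1.cas  miss  (counter 9, T1.r 7)
[11] T1.load  rd  (counter 9, T1.r 9)
[12] T0.load  rd  (counter 9, T0.r 9)
[13] T0.cas  hit  (counter 10, T0.r 9)
[14] T0.load  rd  (counter 10, T0.r 10)
[15] T0.cas  hit  (counter 11, T0.r 10)
[16] T1.cas  miss  (counter 11, T1.r 9)

A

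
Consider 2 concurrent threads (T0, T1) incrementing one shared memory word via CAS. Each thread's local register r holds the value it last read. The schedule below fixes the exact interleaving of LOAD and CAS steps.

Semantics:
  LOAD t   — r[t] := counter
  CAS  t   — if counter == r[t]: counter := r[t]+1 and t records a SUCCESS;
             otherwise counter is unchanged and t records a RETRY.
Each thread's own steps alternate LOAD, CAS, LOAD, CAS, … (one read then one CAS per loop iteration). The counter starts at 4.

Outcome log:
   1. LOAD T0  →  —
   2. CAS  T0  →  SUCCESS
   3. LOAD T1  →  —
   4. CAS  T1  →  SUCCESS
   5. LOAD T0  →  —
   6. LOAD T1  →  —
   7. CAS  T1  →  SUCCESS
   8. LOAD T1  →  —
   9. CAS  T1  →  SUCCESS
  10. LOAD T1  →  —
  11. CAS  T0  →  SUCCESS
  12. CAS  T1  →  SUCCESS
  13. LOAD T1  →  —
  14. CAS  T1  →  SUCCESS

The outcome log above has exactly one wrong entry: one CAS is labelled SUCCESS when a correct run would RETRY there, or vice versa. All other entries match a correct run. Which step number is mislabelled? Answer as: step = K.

Correct run:
step 1: T0 LOAD ⇒ load; ctr=4 reg=4
step 2: T0 CAS ⇒ ok; ctr=5 reg=4
step 3: T1 LOAD ⇒ load; ctr=5 reg=5
step 4: T1 CAS ⇒ ok; ctr=6 reg=5
step 5: T0 LOAD ⇒ load; ctr=6 reg=6
step 6: T1 LOAD ⇒ load; ctr=6 reg=6
step 7: T1 CAS ⇒ ok; ctr=7 reg=6
step 8: T1 LOAD ⇒ load; ctr=7 reg=7
step 9: T1 CAS ⇒ ok; ctr=8 reg=7
step 10: T1 LOAD ⇒ load; ctr=8 reg=8
step 11: T0 CAS ⇒ retry; ctr=8 reg=6
step 12: T1 CAS ⇒ ok; ctr=9 reg=8
step 13: T1 LOAD ⇒ load; ctr=9 reg=9
step 14: T1 CAS ⇒ ok; ctr=10 reg=9
Log disagrees first at step 11.

step = 11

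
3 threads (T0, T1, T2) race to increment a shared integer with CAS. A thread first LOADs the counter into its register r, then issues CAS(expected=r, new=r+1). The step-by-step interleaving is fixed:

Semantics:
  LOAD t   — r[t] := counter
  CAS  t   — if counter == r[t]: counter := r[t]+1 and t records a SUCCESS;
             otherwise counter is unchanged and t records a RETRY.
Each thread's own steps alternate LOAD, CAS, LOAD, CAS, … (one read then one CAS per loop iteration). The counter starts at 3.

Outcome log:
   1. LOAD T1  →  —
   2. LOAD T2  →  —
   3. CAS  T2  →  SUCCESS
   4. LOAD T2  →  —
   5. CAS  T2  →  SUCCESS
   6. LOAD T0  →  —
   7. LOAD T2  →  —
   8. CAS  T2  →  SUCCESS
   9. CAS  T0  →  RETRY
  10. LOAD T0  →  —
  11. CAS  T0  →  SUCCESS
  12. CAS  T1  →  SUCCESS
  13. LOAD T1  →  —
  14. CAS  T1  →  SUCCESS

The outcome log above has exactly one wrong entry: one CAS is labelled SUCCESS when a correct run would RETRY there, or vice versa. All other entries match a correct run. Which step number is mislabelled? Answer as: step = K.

Reference trace:
[1] T1.load  rd  (counter 3, T1.r 3)
[2] T2.load  rd  (counter 3, T2.r 3)
[3] T2.cas  hit  (counter 4, T2.r 3)
[4] T2.load  rd  (counter 4, T2.r 4)
[5] T2.cas  hit  (counter 5, T2.r 4)
[6] T0.load  rd  (counter 5, T0.r 5)
[7] T2.load  rd  (counter 5, T2.r 5)
[8] T2.cas  hit  (counter 6, T2.r 5)
[9] T0.cas  miss  (counter 6, T0.r 5)
[10] T0.load  rd  (counter 6, T0.r 6)
[11] T0.cas  hit  (counter 7, T0.r 6)
[12] T1.cas  miss  (counter 7, T1.r 3)
[13] T1.load  rd  (counter 7, T1.r 7)
[14] T1.cas  hit  (counter 8, T1.r 7)
Flip is step 12.

step = 12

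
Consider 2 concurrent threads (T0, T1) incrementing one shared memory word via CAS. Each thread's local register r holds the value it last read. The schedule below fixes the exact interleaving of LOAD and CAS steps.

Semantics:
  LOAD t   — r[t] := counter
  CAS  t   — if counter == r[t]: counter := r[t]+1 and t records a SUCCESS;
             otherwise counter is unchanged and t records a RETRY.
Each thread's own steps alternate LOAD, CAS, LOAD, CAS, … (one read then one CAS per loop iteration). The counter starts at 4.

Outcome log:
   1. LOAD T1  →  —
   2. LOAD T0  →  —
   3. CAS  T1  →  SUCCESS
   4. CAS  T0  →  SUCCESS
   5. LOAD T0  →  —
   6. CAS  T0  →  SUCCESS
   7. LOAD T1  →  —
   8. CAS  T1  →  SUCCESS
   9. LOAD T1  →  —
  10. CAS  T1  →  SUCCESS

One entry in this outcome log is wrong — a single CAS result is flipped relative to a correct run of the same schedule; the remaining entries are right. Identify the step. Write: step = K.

step = 4

Reference trace:
[1] T1.load  rd  (counter 4, T1.r 4)
[2] T0.load  rd  (counter 4, T0.r 4)
[3] T1.cas  hit  (counter 5, T1.r 4)
[4] T0.cas  miss  (counter 5, T0.r 4)
[5] T0.load  rd  (counter 5, T0.r 5)
[6] T0.cas  hit  (counter 6, T0.r 5)
[7] T1.load  rd  (counter 6, T1.r 6)
[8] T1.cas  hit  (counter 7, T1.r 6)
[9] T1.load  rd  (counter 7, T1.r 7)
[10] T1.cas  hit  (counter 8, T1.r 7)
Mismatch at 4.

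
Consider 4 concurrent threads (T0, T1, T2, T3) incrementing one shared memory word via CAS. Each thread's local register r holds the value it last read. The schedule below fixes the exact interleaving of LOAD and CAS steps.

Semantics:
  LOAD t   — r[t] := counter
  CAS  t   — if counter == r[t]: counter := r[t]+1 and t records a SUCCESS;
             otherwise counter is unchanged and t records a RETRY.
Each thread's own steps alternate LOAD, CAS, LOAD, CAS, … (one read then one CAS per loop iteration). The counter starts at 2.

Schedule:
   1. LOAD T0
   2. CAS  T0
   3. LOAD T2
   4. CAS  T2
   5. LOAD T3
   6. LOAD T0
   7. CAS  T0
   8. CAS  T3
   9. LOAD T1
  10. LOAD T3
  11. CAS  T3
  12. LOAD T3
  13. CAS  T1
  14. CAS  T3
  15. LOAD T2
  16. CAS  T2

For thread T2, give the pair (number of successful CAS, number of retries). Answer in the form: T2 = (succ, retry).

T2 = (2, 0)

step 1: T0 LOAD ⇒ load; ctr=2 reg=2
step 2: T0 CAS ⇒ ok; ctr=3 reg=2
step 3: T2 LOAD ⇒ load; ctr=3 reg=3
step 4: T2 CAS ⇒ ok; ctr=4 reg=3
step 5: T3 LOAD ⇒ load; ctr=4 reg=4
step 6: T0 LOAD ⇒ load; ctr=4 reg=4
step 7: T0 CAS ⇒ ok; ctr=5 reg=4
step 8: T3 CAS ⇒ retry; ctr=5 reg=4
step 9: T1 LOAD ⇒ load; ctr=5 reg=5
step 10: T3 LOAD ⇒ load; ctr=5 reg=5
step 11: T3 CAS ⇒ ok; ctr=6 reg=5
step 12: T3 LOAD ⇒ load; ctr=6 reg=6
step 13: T1 CAS ⇒ retry; ctr=6 reg=5
step 14: T3 CAS ⇒ ok; ctr=7 reg=6
step 15: T2 LOAD ⇒ load; ctr=7 reg=7
step 16: T2 CAS ⇒ ok; ctr=8 reg=7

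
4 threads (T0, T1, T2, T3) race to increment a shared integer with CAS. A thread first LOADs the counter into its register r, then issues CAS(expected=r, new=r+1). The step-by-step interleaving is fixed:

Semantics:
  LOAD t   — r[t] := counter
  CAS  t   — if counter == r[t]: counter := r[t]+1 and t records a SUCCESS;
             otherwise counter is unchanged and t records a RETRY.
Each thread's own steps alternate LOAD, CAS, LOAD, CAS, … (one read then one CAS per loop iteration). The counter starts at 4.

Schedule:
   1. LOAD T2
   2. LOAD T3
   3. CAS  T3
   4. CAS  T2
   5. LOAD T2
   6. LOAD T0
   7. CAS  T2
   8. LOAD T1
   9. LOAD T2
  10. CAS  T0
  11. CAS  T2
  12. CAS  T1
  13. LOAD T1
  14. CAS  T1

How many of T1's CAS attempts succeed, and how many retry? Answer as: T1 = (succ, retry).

T1 = (1, 1)

[1] T2.load  rd  (counter 4, T2.r 4)
[2] T3.load  rd  (counter 4, T3.r 4)
[3] T3.cas  hit  (counter 5, T3.r 4)
[4] T2.cas  miss  (counter 5, T2.r 4)
[5] T2.load  rd  (counter 5, T2.r 5)
[6] T0.load  rd  (counter 5, T0.r 5)
[7] T2.cas  hit  (counter 6, T2.r 5)
[8] T1.load  rd  (counter 6, T1.r 6)
[9] T2.load  rd  (counter 6, T2.r 6)
[10] T0.cas  miss  (counter 6, T0.r 5)
[11] T2.cas  hit  (counter 7, T2.r 6)
[12] T1.cas  miss  (counter 7, T1.r 6)
[13] T1.load  rd  (counter 7, T1.r 7)
[14] T1.cas  hit  (counter 8, T1.r 7)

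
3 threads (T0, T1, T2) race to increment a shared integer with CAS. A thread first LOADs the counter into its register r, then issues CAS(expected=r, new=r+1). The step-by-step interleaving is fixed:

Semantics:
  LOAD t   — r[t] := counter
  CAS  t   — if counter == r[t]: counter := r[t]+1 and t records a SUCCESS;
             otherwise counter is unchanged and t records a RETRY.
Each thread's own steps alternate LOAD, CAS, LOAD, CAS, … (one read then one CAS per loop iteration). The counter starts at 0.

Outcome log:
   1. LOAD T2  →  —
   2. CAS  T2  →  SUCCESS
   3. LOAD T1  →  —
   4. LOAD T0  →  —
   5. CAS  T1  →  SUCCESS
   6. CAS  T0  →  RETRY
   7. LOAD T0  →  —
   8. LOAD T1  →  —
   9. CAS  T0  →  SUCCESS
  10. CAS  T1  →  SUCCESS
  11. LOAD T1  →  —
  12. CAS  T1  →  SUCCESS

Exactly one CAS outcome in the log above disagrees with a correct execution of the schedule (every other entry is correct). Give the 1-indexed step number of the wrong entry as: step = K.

Correct run:
step 1: T2 LOAD ⇒ load; ctr=0 reg=0
step 2: T2 CAS ⇒ ok; ctr=1 reg=0
step 3: T1 LOAD ⇒ load; ctr=1 reg=1
step 4: T0 LOAD ⇒ load; ctr=1 reg=1
step 5: T1 CAS ⇒ ok; ctr=2 reg=1
step 6: T0 CAS ⇒ retry; ctr=2 reg=1
step 7: T0 LOAD ⇒ load; ctr=2 reg=2
step 8: T1 LOAD ⇒ load; ctr=2 reg=2
step 9: T0 CAS ⇒ ok; ctr=3 reg=2
step 10: T1 CAS ⇒ retry; ctr=3 reg=2
step 11: T1 LOAD ⇒ load; ctr=3 reg=3
step 12: T1 CAS ⇒ ok; ctr=4 reg=3
Mismatch at 10.

step = 10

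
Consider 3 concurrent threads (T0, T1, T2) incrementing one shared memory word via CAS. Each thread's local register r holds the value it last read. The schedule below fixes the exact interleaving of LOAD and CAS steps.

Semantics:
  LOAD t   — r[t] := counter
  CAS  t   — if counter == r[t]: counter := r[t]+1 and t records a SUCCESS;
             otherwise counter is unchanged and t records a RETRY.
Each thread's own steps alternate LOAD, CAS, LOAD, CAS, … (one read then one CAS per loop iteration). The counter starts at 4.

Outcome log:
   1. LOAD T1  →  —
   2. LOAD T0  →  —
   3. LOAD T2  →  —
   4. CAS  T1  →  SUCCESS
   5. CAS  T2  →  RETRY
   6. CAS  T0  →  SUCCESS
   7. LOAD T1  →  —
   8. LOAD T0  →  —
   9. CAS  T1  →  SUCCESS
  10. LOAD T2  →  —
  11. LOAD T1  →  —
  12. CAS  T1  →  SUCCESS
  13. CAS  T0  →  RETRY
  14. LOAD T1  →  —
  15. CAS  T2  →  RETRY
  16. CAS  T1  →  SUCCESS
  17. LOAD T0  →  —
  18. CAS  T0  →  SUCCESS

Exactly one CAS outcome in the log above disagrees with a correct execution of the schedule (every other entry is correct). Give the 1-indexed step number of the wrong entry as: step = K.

Correct run:
[1] T1.load  rd  (counter 4, T1.r 4)
[2] T0.load  rd  (counter 4, T0.r 4)
[3] T2.load  rd  (counter 4, T2.r 4)
[4] T1.cas  hit  (counter 5, T1.r 4)
[5] T2.cas  miss  (counter 5, T2.r 4)
[6] T0.cas  miss  (counter 5, T0.r 4)
[7] T1.load  rd  (counter 5, T1.r 5)
[8] T0.load  rd  (counter 5, T0.r 5)
[9] T1.cas  hit  (counter 6, T1.r 5)
[10] T2.load  rd  (counter 6, T2.r 6)
[11] T1.load  rd  (counter 6, T1.r 6)
[12] T1.cas  hit  (counter 7, T1.r 6)
[13] T0.cas  miss  (counter 7, T0.r 5)
[14] T1.load  rd  (counter 7, T1.r 7)
[15] T2.cas  miss  (counter 7, T2.r 6)
[16] T1.cas  hit  (counter 8, T1.r 7)
[17] T0.load  rd  (counter 8, T0.r 8)
[18] T0.cas  hit  (counter 9, T0.r 8)
Flip is step 6.

step = 6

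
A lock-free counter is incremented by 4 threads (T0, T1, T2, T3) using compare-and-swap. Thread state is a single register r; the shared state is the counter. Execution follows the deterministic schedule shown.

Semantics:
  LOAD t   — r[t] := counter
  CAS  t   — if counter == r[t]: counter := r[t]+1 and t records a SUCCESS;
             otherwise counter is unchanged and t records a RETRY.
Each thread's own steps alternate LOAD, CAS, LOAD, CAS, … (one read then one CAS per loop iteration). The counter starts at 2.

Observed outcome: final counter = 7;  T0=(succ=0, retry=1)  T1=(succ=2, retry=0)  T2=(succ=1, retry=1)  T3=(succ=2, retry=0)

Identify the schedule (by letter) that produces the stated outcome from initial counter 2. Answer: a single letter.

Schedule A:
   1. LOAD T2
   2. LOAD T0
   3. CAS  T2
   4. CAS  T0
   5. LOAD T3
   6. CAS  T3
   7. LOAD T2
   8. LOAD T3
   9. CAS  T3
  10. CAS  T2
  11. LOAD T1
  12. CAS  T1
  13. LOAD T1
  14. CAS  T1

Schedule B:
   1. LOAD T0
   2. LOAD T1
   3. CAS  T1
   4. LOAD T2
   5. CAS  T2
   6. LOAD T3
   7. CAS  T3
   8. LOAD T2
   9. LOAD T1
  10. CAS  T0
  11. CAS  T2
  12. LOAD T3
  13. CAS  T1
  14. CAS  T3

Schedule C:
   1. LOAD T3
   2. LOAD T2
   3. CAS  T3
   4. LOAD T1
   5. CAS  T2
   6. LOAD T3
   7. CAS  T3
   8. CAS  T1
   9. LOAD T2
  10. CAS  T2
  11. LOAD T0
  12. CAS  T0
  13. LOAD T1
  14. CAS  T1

Simulating candidate A:
1. LOAD T2 → mem=2 r[T2]=2 [LOAD]
2. LOAD T0 → mem=2 r[T0]=2 [LOAD]
3. CAS T2 → mem=3 r[T2]=2 [OK]
4. CAS T0 → mem=3 r[T0]=2 [RETRY]
5. LOAD T3 → mem=3 r[T3]=3 [LOAD]
6. CAS T3 → mem=4 r[T3]=3 [OK]
7. LOAD T2 → mem=4 r[T2]=4 [LOAD]
8. LOAD T3 → mem=4 r[T3]=4 [LOAD]
9. CAS T3 → mem=5 r[T3]=4 [OK]
10. CAS T2 → mem=5 r[T2]=4 [RETRY]
11. LOAD T1 → mem=5 r[T1]=5 [LOAD]
12. CAS T1 → mem=6 r[T1]=5 [OK]
13. LOAD T1 → mem=6 r[T1]=6 [LOAD]
14. CAS T1 → mem=7 r[T1]=6 [OK]

A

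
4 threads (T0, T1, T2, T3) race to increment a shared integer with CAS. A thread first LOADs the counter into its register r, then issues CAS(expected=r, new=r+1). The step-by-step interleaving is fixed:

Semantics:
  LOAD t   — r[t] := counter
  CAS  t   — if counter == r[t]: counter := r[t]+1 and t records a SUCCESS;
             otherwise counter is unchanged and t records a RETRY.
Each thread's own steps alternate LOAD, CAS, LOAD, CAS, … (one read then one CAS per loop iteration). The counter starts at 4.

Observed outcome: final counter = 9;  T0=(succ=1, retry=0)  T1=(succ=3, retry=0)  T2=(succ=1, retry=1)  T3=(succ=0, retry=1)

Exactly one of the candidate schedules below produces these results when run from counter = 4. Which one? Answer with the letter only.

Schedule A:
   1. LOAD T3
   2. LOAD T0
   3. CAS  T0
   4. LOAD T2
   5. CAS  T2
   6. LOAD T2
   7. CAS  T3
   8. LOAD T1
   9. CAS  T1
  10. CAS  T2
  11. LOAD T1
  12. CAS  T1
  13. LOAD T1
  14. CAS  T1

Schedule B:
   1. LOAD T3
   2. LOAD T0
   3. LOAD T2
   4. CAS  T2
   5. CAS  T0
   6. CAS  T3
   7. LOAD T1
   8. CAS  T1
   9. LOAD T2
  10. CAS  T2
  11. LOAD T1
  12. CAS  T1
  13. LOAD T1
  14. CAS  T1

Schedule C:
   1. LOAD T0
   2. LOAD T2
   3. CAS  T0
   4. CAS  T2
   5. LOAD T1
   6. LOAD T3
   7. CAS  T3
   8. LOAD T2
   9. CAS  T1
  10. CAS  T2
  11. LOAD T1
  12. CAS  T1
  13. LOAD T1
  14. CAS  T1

Simulating candidate A:
   1) LOAD T3:  M=4  r_T3=4
   2) LOAD T0:  M=4  r_T0=4
   3) CAS  T0:  M=5  r_T0=4 ✓
   4) LOAD T2:  M=5  r_T2=5
   5) CAS  T2:  M=6  r_T2=5 ✓
   6) LOAD T2:  M=6  r_T2=6
   7) CAS  T3:  M=6  r_T3=4 ✗
   8) LOAD T1:  M=6  r_T1=6
   9) CAS  T1:  M=7  r_T1=6 ✓
  10) CAS  T2:  M=7  r_T2=6 ✗
  11) LOAD T1:  M=7  r_T1=7
  12) CAS  T1:  M=8  r_T1=7 ✓
  13) LOAD T1:  M=8  r_T1=8
  14) CAS  T1:  M=9  r_T1=8 ✓

A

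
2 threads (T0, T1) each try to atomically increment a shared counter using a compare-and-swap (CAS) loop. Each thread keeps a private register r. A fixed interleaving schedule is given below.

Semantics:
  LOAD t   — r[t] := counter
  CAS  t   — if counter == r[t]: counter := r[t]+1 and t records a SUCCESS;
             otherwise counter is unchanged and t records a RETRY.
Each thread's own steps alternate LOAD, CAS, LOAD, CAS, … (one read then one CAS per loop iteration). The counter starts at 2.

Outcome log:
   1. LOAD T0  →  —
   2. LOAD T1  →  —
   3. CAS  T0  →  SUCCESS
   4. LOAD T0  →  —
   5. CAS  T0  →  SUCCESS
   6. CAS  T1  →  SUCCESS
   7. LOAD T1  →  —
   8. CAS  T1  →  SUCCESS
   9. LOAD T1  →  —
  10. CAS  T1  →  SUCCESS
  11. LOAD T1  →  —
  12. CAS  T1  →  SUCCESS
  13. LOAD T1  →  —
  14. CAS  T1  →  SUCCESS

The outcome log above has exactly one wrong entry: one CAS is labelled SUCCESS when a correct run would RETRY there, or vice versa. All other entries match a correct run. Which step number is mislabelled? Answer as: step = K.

Reference trace:
[1] T0.load  rd  (counter 2, T0.r 2)
[2] T1.load  rd  (counter 2, T1.r 2)
[3] T0.cas  hit  (counter 3, T0.r 2)
[4] T0.load  rd  (counter 3, T0.r 3)
[5] T0.cas  hit  (counter 4, T0.r 3)
[6] T1.cas  miss  (counter 4, T1.r 2)
[7] T1.load  rd  (counter 4, T1.r 4)
[8] T1.cas  hit  (counter 5, T1.r 4)
[9] T1.load  rd  (counter 5, T1.r 5)
[10] T1.cas  hit  (counter 6, T1.r 5)
[11] T1.load  rd  (counter 6, T1.r 6)
[12] T1.cas  hit  (counter 7, T1.r 6)
[13] T1.load  rd  (counter 7, T1.r 7)
[14] T1.cas  hit  (counter 8, T1.r 7)
Mismatch at 6.

step = 6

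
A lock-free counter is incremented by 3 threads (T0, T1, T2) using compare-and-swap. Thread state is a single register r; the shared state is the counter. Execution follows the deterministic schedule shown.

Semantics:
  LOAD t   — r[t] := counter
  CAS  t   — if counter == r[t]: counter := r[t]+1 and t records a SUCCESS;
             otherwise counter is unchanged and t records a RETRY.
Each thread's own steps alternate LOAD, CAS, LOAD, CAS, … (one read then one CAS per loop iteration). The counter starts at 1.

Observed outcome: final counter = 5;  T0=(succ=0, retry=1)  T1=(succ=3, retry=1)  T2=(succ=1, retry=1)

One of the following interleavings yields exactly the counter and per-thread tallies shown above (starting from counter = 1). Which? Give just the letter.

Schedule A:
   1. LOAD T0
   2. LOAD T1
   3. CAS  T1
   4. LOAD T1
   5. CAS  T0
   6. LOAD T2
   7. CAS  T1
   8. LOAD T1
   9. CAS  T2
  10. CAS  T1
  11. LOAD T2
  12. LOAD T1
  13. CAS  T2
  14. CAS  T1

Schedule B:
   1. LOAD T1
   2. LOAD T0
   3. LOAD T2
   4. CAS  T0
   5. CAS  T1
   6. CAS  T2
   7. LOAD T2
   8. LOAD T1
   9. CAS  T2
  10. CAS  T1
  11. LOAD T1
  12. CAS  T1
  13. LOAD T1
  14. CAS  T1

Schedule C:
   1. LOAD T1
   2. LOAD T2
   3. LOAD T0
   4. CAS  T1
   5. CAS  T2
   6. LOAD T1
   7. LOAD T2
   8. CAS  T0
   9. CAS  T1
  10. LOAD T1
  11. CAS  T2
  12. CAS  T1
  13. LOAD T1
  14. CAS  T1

Tracing schedule A:
#1 T0 reads 1
#2 T1 reads 1
#3 T1 CAS(1→2) writes; counter now 2
#4 T1 reads 2
#5 T0 CAS(1→2) fails; counter now 2
#6 T2 reads 2
#7 T1 CAS(2→3) writes; counter now 3
#8 T1 reads 3
#9 T2 CAS(2→3) fails; counter now 3
#10 T1 CAS(3→4) writes; counter now 4
#11 T2 reads 4
#12 T1 reads 4
#13 T2 CAS(4→5) writes; counter now 5
#14 T1 CAS(4→5) fails; counter now 5

A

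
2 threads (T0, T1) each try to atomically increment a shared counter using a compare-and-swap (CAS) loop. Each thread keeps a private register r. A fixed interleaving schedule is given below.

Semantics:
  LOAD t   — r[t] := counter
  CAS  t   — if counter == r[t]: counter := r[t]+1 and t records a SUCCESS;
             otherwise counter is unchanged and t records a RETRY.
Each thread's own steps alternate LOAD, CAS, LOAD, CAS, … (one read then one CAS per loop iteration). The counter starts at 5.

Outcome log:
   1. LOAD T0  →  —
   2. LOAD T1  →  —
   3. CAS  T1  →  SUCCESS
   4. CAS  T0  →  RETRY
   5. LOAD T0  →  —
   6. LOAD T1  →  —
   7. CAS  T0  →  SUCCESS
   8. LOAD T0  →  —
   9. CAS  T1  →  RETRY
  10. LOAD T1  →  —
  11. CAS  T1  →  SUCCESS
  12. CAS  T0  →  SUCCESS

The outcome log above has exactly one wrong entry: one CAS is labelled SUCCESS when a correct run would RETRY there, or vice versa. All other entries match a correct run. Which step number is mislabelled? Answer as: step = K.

step = 12

Re-executing:
T0 LOAD — after: cnt=5, r=5 — load
T1 LOAD — after: cnt=5, r=5 — load
T1 CAS — after: cnt=6, r=5 — ok
T0 CAS — after: cnt=6, r=5 — retry
T0 LOAD — after: cnt=6, r=6 — load
T1 LOAD — after: cnt=6, r=6 — load
T0 CAS — after: cnt=7, r=6 — ok
T0 LOAD — after: cnt=7, r=7 — load
T1 CAS — after: cnt=7, r=6 — retry
T1 LOAD — after: cnt=7, r=7 — load
T1 CAS — after: cnt=8, r=7 — ok
T0 CAS — after: cnt=8, r=7 — retry
Log disagrees first at step 12.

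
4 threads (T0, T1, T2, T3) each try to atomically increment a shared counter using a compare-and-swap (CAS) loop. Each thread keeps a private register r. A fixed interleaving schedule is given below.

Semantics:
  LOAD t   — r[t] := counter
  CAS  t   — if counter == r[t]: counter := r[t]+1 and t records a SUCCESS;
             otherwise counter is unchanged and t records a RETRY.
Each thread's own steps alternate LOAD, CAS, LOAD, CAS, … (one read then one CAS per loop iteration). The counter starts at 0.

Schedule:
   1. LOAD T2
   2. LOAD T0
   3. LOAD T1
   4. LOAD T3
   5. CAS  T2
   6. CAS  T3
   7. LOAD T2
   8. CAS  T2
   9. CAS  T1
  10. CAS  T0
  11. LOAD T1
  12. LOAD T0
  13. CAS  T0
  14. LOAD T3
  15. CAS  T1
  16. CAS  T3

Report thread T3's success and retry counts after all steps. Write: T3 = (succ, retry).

#1 T2 reads 0
#2 T0 reads 0
#3 T1 reads 0
#4 T3 reads 0
#5 T2 CAS(0→1) writes; counter now 1
#6 T3 CAS(0→1) fails; counter now 1
#7 T2 reads 1
#8 T2 CAS(1→2) writes; counter now 2
#9 T1 CAS(0→1) fails; counter now 2
#10 T0 CAS(0→1) fails; counter now 2
#11 T1 reads 2
#12 T0 reads 2
#13 T0 CAS(2→3) writes; counter now 3
#14 T3 reads 3
#15 T1 CAS(2→3) fails; counter now 3
#16 T3 CAS(3→4) writes; counter now 4

T3 = (1, 1)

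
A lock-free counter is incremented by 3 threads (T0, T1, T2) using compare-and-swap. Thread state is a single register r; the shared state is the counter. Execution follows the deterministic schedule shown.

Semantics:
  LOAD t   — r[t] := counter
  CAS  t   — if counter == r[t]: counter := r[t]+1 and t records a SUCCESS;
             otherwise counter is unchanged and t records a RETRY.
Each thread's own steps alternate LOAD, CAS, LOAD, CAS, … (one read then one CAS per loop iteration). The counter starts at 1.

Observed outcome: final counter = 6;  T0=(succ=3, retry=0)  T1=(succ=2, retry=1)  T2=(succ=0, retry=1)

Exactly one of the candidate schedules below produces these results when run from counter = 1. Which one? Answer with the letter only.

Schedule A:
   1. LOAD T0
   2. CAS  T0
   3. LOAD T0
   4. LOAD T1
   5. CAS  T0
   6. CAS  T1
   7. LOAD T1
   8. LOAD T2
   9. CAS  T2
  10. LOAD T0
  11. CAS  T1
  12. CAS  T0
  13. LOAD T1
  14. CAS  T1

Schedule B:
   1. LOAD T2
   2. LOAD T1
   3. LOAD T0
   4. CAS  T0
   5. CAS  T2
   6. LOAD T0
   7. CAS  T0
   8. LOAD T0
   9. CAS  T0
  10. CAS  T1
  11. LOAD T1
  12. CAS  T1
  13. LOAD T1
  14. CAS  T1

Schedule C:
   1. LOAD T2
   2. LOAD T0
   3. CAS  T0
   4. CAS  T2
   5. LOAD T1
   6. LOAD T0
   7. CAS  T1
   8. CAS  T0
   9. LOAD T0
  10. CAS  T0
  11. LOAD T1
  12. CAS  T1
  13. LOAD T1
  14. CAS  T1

Simulating candidate B:
   1) LOAD T2:  M=1  r_T2=1
   2) LOAD T1:  M=1  r_T1=1
   3) LOAD T0:  M=1  r_T0=1
   4) CAS  T0:  M=2  r_T0=1 ✓
   5) CAS  T2:  M=2  r_T2=1 ✗
   6) LOAD T0:  M=2  r_T0=2
   7) CAS  T0:  M=3  r_T0=2 ✓
   8) LOAD T0:  M=3  r_T0=3
   9) CAS  T0:  M=4  r_T0=3 ✓
  10) CAS  T1:  M=4  r_T1=1 ✗
  11) LOAD T1:  M=4  r_T1=4
  12) CAS  T1:  M=5  r_T1=4 ✓
  13) LOAD T1:  M=5  r_T1=5
  14) CAS  T1:  M=6  r_T1=5 ✓

B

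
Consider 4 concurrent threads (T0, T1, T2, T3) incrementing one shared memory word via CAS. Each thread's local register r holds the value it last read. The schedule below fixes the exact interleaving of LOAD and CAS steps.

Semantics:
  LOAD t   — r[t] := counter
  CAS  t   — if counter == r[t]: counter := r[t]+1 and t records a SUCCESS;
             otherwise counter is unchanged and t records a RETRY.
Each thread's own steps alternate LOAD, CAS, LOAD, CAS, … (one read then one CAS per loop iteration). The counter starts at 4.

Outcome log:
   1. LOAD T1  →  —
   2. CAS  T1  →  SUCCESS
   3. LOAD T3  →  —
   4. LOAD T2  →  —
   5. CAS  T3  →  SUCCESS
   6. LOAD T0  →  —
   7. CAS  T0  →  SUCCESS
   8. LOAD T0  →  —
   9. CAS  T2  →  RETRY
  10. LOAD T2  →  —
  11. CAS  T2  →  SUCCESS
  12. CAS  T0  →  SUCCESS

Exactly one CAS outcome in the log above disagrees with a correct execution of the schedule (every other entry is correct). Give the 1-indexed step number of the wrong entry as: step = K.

step = 12

Re-executing:
step 1: T1 LOAD ⇒ load; ctr=4 reg=4
step 2: T1 CAS ⇒ ok; ctr=5 reg=4
step 3: T3 LOAD ⇒ load; ctr=5 reg=5
step 4: T2 LOAD ⇒ load; ctr=5 reg=5
step 5: T3 CAS ⇒ ok; ctr=6 reg=5
step 6: T0 LOAD ⇒ load; ctr=6 reg=6
step 7: T0 CAS ⇒ ok; ctr=7 reg=6
step 8: T0 LOAD ⇒ load; ctr=7 reg=7
step 9: T2 CAS ⇒ retry; ctr=7 reg=5
step 10: T2 LOAD ⇒ load; ctr=7 reg=7
step 11: T2 CAS ⇒ ok; ctr=8 reg=7
step 12: T0 CAS ⇒ retry; ctr=8 reg=7
Log disagrees first at step 12.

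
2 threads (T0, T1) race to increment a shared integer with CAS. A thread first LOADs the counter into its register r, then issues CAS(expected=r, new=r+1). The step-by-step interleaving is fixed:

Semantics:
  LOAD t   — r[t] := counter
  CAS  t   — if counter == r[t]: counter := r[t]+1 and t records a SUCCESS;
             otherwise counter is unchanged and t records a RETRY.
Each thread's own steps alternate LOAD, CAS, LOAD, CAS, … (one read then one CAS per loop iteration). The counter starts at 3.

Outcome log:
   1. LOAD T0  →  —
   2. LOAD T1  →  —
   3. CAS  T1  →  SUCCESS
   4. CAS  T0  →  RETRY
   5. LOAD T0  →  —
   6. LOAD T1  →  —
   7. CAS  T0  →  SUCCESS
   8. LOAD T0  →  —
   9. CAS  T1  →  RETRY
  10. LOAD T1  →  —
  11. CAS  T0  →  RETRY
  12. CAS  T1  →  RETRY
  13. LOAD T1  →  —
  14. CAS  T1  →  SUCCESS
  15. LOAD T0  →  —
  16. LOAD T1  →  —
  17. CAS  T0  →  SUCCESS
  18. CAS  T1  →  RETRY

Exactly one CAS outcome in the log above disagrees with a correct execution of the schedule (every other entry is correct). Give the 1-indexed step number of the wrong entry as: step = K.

step = 11

Reference trace:
step 1: T0 LOAD ⇒ load; ctr=3 reg=3
step 2: T1 LOAD ⇒ load; ctr=3 reg=3
step 3: T1 CAS ⇒ ok; ctr=4 reg=3
step 4: T0 CAS ⇒ retry; ctr=4 reg=3
step 5: T0 LOAD ⇒ load; ctr=4 reg=4
step 6: T1 LOAD ⇒ load; ctr=4 reg=4
step 7: T0 CAS ⇒ ok; ctr=5 reg=4
step 8: T0 LOAD ⇒ load; ctr=5 reg=5
step 9: T1 CAS ⇒ retry; ctr=5 reg=4
step 10: T1 LOAD ⇒ load; ctr=5 reg=5
step 11: T0 CAS ⇒ ok; ctr=6 reg=5
step 12: T1 CAS ⇒ retry; ctr=6 reg=5
step 13: T1 LOAD ⇒ load; ctr=6 reg=6
step 14: T1 CAS ⇒ ok; ctr=7 reg=6
step 15: T0 LOAD ⇒ load; ctr=7 reg=7
step 16: T1 LOAD ⇒ load; ctr=7 reg=7
step 17: T0 CAS ⇒ ok; ctr=8 reg=7
step 18: T1 CAS ⇒ retry; ctr=8 reg=7
Mismatch at 11.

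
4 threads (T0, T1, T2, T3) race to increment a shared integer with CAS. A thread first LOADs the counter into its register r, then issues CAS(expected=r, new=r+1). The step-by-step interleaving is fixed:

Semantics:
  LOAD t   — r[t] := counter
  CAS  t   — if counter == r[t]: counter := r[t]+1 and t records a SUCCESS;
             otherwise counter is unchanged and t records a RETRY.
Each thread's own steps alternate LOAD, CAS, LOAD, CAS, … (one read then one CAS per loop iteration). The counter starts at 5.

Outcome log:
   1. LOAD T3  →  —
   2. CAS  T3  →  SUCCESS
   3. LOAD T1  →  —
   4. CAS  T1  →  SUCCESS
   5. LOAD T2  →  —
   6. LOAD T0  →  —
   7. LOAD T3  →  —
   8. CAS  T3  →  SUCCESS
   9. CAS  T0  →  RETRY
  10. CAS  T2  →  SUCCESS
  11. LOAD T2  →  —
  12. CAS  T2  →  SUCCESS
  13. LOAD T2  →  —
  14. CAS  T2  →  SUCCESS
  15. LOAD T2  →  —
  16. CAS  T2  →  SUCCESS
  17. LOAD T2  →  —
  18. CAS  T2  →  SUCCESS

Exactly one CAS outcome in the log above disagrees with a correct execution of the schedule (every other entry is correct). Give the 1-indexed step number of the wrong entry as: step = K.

step = 10

Reference trace:
   1) LOAD T3:  M=5  r_T3=5
   2) CAS  T3:  M=6  r_T3=5 ✓
   3) LOAD T1:  M=6  r_T1=6
   4) CAS  T1:  M=7  r_T1=6 ✓
   5) LOAD T2:  M=7  r_T2=7
   6) LOAD T0:  M=7  r_T0=7
   7) LOAD T3:  M=7  r_T3=7
   8) CAS  T3:  M=8  r_T3=7 ✓
   9) CAS  T0:  M=8  r_T0=7 ✗
  10) CAS  T2:  M=8  r_T2=7 ✗
  11) LOAD T2:  M=8  r_T2=8
  12) CAS  T2:  M=9  r_T2=8 ✓
  13) LOAD T2:  M=9  r_T2=9
  14) CAS  T2:  M=10  r_T2=9 ✓
  15) LOAD T2:  M=10  r_T2=10
  16) CAS  T2:  M=11  r_T2=10 ✓
  17) LOAD T2:  M=11  r_T2=11
  18) CAS  T2:  M=12  r_T2=11 ✓
Log disagrees first at step 10.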